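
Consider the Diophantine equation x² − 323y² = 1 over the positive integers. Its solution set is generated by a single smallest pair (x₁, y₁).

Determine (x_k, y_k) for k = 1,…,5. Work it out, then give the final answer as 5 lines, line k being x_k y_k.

18 1
647 36
23274 1295
837217 46584
30116538 1675729

√323 → a₀=17, period (1,34); ℓ=2 even so k=1
k=0  a_k=17  p_k/q_k = 17/1
k=1  a_k=1  p_k/q_k = 18/1
fundamental: x₁=18, y₁=1  (since 324 − 323·1 = 1)
(18+1√323)^2 = 647 + 36√323
(18+1√323)^3 = 23274 + 1295√323
(18+1√323)^4 = 837217 + 46584√323
(18+1√323)^5 = 30116538 + 1675729√323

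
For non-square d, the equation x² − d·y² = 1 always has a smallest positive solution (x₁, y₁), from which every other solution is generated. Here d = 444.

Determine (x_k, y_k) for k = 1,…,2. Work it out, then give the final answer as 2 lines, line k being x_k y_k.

√444 = [21; 14,42, …], period ℓ=2 (even) → k=1
step 0: (21, 1)  from 21·(1,0) + (0,1)
step 1: (295, 14)  from 14·(21,1) + (1,0)
→ (295, 14).  Check: 295²=87025, 444·14²=87024, difference 1.
(295+14√444)^2 = 174049 + 8260√444

295 14
174049 8260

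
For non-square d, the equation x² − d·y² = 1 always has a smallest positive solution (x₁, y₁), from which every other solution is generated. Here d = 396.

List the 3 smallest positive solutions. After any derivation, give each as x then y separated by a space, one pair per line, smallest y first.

199 10
79201 3980
31521799 1584030

d=396: √d = [19; 1,8,1,38] (ℓ=4, even), read p_3/q_3
i=0: a=19 ⇒ p=19, q=1
i=1: a=1 ⇒ p=20, q=1
i=2: a=8 ⇒ p=179, q=9
i=3: a=1 ⇒ p=199, q=10
(x₁, y₁) = (199, 10);  199² − 396·10² = 1 ✓
n=2: (199,10)∘(199,10) = (199·199+396·10·10, 199·10+10·199) = (79201,3980)
n=3: (79201,3980)∘(199,10) = (199·79201+396·10·3980, 199·3980+10·79201) = (31521799,1584030)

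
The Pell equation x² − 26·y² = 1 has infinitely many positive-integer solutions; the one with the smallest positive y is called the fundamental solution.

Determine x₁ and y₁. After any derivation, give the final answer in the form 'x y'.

[5; 10] for √26; ℓ=1 ⇒ convergent index 1
k=0  a_k=5  p_k/q_k = 5/1
k=1  a_k=10  p_k/q_k = 51/10
fundamental: x₁=51, y₁=10  (since 2601 − 26·100 = 1)

51 10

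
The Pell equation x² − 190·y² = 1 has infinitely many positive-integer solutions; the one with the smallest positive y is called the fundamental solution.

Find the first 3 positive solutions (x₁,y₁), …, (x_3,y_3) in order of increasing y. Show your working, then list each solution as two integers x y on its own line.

√190 = [13; 1,3,1,1,1,…,3,1,26, …], period ℓ=14 (even) → k=13
step 0: (13, 1)  from 13·(1,0) + (0,1)
step 1: (14, 1)  from 1·(13,1) + (1,0)
…
step 4: (124, 9)  from 1·(69,5) + (55,4)
step 5: (193, 14)  from 1·(124,9) + (69,5)
step 6: (510, 37)  from 2·(193,14) + (124,9)
step 7: (1213, 88)  from 2·(510,37) + (193,14)
step 8: (2936, 213)  from 2·(1213,88) + (510,37)
step 9: (4149, 301)  from 1·(2936,213) + (1213,88)
step 10: (7085, 514)  from 1·(4149,301) + (2936,213)
step 11: (11234, 815)  from 1·(7085,514) + (4149,301)
step 12: (40787, 2959)  from 3·(11234,815) + (7085,514)
step 13: (52021, 3774)  from 1·(40787,2959) + (11234,815)
fundamental: x₁=52021, y₁=3774  (since 2706184441 − 190·14243076 = 1)
(52021+3774√190)^2 = 5412368881 + 392654508√190
(52021+3774√190)^3 = 563113683064981 + 40852560317562√190

52021 3774
5412368881 392654508
563113683064981 40852560317562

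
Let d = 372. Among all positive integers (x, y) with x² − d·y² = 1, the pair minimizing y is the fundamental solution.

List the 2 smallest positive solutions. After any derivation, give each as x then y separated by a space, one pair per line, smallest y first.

[19; 3,2,12,2,3,38] for √372; ℓ=6 ⇒ convergent index 5
a_0=19:  p_0=19·1+0=19,  q_0=19·0+1=1
a_1=3:  p_1=3·19+1=58,  q_1=3·1+0=3
…
a_4=2:  p_4=2·1678+135=3491,  q_4=2·87+7=181
a_5=3:  p_5=3·3491+1678=12151,  q_5=3·181+87=630
fundamental: x₁=12151, y₁=630  (since 147646801 − 372·396900 = 1)
(12151+630√372)^2 = 295293601 + 15310260√372

12151 630
295293601 15310260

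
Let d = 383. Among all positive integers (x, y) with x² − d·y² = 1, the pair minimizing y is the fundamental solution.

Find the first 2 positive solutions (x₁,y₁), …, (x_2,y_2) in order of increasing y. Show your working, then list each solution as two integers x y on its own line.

√383 = [19; 1,1,3,19,3,1,1,38, …], period ℓ=8 (even) → k=7
i=0: a=19 ⇒ p=19, q=1
i=1: a=1 ⇒ p=20, q=1
i=2: a=1 ⇒ p=39, q=2
i=3: a=3 ⇒ p=137, q=7
i=4: a=19 ⇒ p=2642, q=135
i=5: a=3 ⇒ p=8063, q=412
i=6: a=1 ⇒ p=10705, q=547
i=7: a=1 ⇒ p=18768, q=959
→ (18768, 959).  Check: 18768²=352237824, 383·959²=352237823, difference 1.
(18768+959√383)^2 = 704475647 + 35997024√383

18768 959
704475647 35997024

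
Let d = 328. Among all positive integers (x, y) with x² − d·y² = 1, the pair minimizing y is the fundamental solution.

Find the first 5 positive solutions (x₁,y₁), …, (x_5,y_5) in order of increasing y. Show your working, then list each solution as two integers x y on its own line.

√328 = [18; 9,36, …], period ℓ=2 (even) → k=1
i=0: a=18 ⇒ p=18, q=1
i=1: a=9 ⇒ p=163, q=9
(x₁, y₁) = (163, 9);  163² − 328·9² = 1 ✓
(x_2, y_2) = (163·163 + 328·9·9, 163·9 + 9·163) = (53137, 2934)
(x_3, y_3) = (163·53137 + 328·9·2934, 163·2934 + 9·53137) = (17322499, 956475)
(x_4, y_4) = (163·17322499 + 328·9·956475, 163·956475 + 9·17322499) = (5647081537, 311807916)
(x_5, y_5) = (163·5647081537 + 328·9·311807916, 163·311807916 + 9·5647081537) = (1840931258563, 101648424141)

163 9
53137 2934
17322499 956475
5647081537 311807916
1840931258563 101648424141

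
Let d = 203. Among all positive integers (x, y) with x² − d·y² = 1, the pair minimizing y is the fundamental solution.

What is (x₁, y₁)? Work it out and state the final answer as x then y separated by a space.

√203 = [14; 4,28, …], period ℓ=2 (even) → k=1
i=0: a=14 ⇒ p=14, q=1
i=1: a=4 ⇒ p=57, q=4
fundamental: x₁=57, y₁=4  (since 3249 − 203·16 = 1)

57 4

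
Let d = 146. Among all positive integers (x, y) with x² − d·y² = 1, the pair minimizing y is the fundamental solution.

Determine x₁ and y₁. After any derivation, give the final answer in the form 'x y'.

145 12

√146 = [12; 12,24, …], period ℓ=2 (even) → k=1
i=0: a=12 ⇒ p=12, q=1
i=1: a=12 ⇒ p=145, q=12
(x₁, y₁) = (145, 12);  145² − 146·12² = 1 ✓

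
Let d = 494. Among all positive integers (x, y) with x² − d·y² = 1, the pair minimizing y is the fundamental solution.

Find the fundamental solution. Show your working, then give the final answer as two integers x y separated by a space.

73035 3286

[22; 4,2,2,1,2,1,2,2,4,44] for √494; ℓ=10 ⇒ convergent index 9
i=0: a=22 ⇒ p=22, q=1
i=1: a=4 ⇒ p=89, q=4
i=2: a=2 ⇒ p=200, q=9
…
i=4: a=1 ⇒ p=689, q=31
i=5: a=2 ⇒ p=1867, q=84
…
i=7: a=2 ⇒ p=6979, q=314
i=8: a=2 ⇒ p=16514, q=743
i=9: a=4 ⇒ p=73035, q=3286
fundamental: x₁=73035, y₁=3286  (since 5334111225 − 494·10797796 = 1)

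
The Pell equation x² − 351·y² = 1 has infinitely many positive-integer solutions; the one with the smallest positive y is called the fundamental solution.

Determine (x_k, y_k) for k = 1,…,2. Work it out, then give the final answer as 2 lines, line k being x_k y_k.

√351 → a₀=18, period (1,2,1,3,2,2,2,3,1,2,1,36); ℓ=12 even so k=11
a_0=18:  p_0=18·1+0=18,  q_0=18·0+1=1
a_1=1:  p_1=1·18+1=19,  q_1=1·1+0=1
a_2=2:  p_2=2·19+18=56,  q_2=2·1+1=3
…
a_4=3:  p_4=3·75+56=281,  q_4=3·4+3=15
…
a_6=2:  p_6=2·637+281=1555,  q_6=2·34+15=83
…
a_10=2:  p_10=2·16543+12796=45882,  q_10=2·883+683=2449
a_11=1:  p_11=1·45882+16543=62425,  q_11=1·2449+883=3332
(x₁, y₁) = (62425, 3332);  62425² − 351·3332² = 1 ✓
(62425+3332√351)^2 = 7793761249 + 416000200√351

62425 3332
7793761249 416000200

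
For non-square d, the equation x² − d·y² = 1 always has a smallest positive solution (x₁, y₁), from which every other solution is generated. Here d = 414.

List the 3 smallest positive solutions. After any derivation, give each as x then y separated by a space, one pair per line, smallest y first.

[20; 2,1,7,2,7,1,2,40] for √414; ℓ=8 ⇒ convergent index 7
a_0=20:  p_0=20·1+0=20,  q_0=20·0+1=1
a_1=2:  p_1=2·20+1=41,  q_1=2·1+0=2
…
a_4=2:  p_4=2·468+61=997,  q_4=2·23+3=49
a_5=7:  p_5=7·997+468=7447,  q_5=7·49+23=366
a_6=1:  p_6=1·7447+997=8444,  q_6=1·366+49=415
a_7=2:  p_7=2·8444+7447=24335,  q_7=2·415+366=1196
(x₁, y₁) = (24335, 1196);  24335² − 414·1196² = 1 ✓
k=2:  x_2 = 24335·24335+414·1196·1196 = 1184384449,  y_2 = 24335·1196+1196·24335 = 58209320
k=3:  x_3 = 24335·1184384449+414·1196·58209320 = 57643991108495,  y_3 = 24335·58209320+1196·1184384449 = 2833047603204

24335 1196
1184384449 58209320
57643991108495 2833047603204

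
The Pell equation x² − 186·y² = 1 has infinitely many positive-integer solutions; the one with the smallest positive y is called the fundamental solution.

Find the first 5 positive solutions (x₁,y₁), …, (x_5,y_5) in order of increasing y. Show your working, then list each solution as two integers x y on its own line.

7501 550
112530001 8251100
1688175067501 123783001650
25326002250120001 1856992582502200
379940684068125187501 27858602598915002750

[13; 1,1,1,3,4,3,1,1,1,26] for √186; ℓ=10 ⇒ convergent index 9
k=0  a_k=13  p_k/q_k = 13/1
k=1  a_k=1  p_k/q_k = 14/1
k=2  a_k=1  p_k/q_k = 27/2
k=3  a_k=1  p_k/q_k = 41/3
…
k=5  a_k=4  p_k/q_k = 641/47
k=6  a_k=3  p_k/q_k = 2073/152
…
k=8  a_k=1  p_k/q_k = 4787/351
k=9  a_k=1  p_k/q_k = 7501/550
(x₁, y₁) = (7501, 550);  7501² − 186·550² = 1 ✓
n=2: (7501,550)∘(7501,550) = (7501·7501+186·550·550, 7501·550+550·7501) = (112530001,8251100)
n=3: (112530001,8251100)∘(7501,550) = (7501·112530001+186·550·8251100, 7501·8251100+550·112530001) = (1688175067501,123783001650)
n=4: (1688175067501,123783001650)∘(7501,550) = (7501·1688175067501+186·550·123783001650, 7501·123783001650+550·1688175067501) = (25326002250120001,1856992582502200)
n=5: (25326002250120001,1856992582502200)∘(7501,550) = (7501·25326002250120001+186·550·1856992582502200, 7501·1856992582502200+550·25326002250120001) = (379940684068125187501,27858602598915002750)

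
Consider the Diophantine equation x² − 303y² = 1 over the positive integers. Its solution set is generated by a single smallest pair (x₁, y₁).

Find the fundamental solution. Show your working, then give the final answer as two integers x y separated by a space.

2524 145

√303 = [17; 2,2,5,2,2,34, …], period ℓ=6 (even) → k=5
k=0  a_k=17  p_k/q_k = 17/1
k=1  a_k=2  p_k/q_k = 35/2
k=2  a_k=2  p_k/q_k = 87/5
k=3  a_k=5  p_k/q_k = 470/27
k=4  a_k=2  p_k/q_k = 1027/59
k=5  a_k=2  p_k/q_k = 2524/145
→ (2524, 145).  Check: 2524²=6370576, 303·145²=6370575, difference 1.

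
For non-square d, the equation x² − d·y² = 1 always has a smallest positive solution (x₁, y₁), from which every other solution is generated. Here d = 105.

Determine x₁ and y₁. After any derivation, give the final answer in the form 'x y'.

41 4

√105 → a₀=10, period (4,20); ℓ=2 even so k=1
step 0: (10, 1)  from 10·(1,0) + (0,1)
step 1: (41, 4)  from 4·(10,1) + (1,0)
fundamental: x₁=41, y₁=4  (since 1681 − 105·16 = 1)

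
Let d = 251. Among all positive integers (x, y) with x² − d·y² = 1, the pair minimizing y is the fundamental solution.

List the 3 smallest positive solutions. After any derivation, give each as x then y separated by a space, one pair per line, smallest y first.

d=251: √d = [15; 1,5,2,1,2,…,5,1,30] (ℓ=14, even), read p_13/q_13
step 0: (15, 1)  from 15·(1,0) + (0,1)
…
step 2: (95, 6)  from 5·(16,1) + (15,1)
…
step 4: (301, 19)  from 1·(206,13) + (95,6)
step 5: (808, 51)  from 2·(301,19) + (206,13)
…
step 7: (29563, 1866)  from 15·(1917,121) + (808,51)
step 8: (61043, 3853)  from 2·(29563,1866) + (1917,121)
step 9: (151649, 9572)  from 2·(61043,3853) + (29563,1866)
step 10: (212692, 13425)  from 1·(151649,9572) + (61043,3853)
…
step 12: (3097857, 195535)  from 5·(577033,36422) + (212692,13425)
step 13: (3674890, 231957)  from 1·(3097857,195535) + (577033,36422)
→ (3674890, 231957).  Check: 3674890²=13504816512100, 251·231957²=13504816512099, difference 1.
n=2: (3674890,231957)∘(3674890,231957) = (3674890·3674890+251·231957·231957, 3674890·231957+231957·3674890) = (27009633024199,1704832919460)
n=3: (27009633024199,1704832919460)∘(3674890,231957) = (3674890·27009633024199+251·231957·1704832919460, 3674890·1704832919460+231957·27009633024199) = (198514860608593651330,12530146894788486843)

3674890 231957
27009633024199 1704832919460
198514860608593651330 12530146894788486843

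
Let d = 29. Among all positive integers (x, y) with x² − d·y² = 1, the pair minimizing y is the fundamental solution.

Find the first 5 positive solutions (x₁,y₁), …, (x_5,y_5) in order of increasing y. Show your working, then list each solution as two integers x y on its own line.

√29 = [5; 2,1,1,2,10, …], period ℓ=5 (odd) → k=9
i=0: a=5 ⇒ p=5, q=1
i=1: a=2 ⇒ p=11, q=2
i=2: a=1 ⇒ p=16, q=3
i=3: a=1 ⇒ p=27, q=5
i=4: a=2 ⇒ p=70, q=13
i=5: a=10 ⇒ p=727, q=135
…
i=7: a=1 ⇒ p=2251, q=418
i=8: a=1 ⇒ p=3775, q=701
i=9: a=2 ⇒ p=9801, q=1820
(x₁, y₁) = (9801, 1820);  9801² − 29·1820² = 1 ✓
k=2:  x_2 = 9801·9801+29·1820·1820 = 192119201,  y_2 = 9801·1820+1820·9801 = 35675640
k=3:  x_3 = 9801·192119201+29·1820·35675640 = 3765920568201,  y_3 = 9801·35675640+1820·192119201 = 699313893460
k=4:  x_4 = 9801·3765920568201+29·1820·699313893460 = 73819574785756801,  y_4 = 9801·699313893460+1820·3765920568201 = 13707950903927280
k=5:  x_5 = 9801·73819574785756801+29·1820·13707950903927280 = 1447011301184484245001,  y_5 = 9801·13707950903927280+1820·73819574785756801 = 268703252919468649100

9801 1820
192119201 35675640
3765920568201 699313893460
73819574785756801 13707950903927280
1447011301184484245001 268703252919468649100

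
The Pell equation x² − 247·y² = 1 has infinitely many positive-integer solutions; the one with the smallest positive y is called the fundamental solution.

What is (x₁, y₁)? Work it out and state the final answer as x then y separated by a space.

√247 = [15; 1,2,1,1,9,1,9,1,1,2,1,30, …], period ℓ=12 (even) → k=11
i=0: a=15 ⇒ p=15, q=1
i=1: a=1 ⇒ p=16, q=1
i=2: a=2 ⇒ p=47, q=3
…
i=4: a=1 ⇒ p=110, q=7
…
i=10: a=2 ⇒ p=61089, q=3887
i=11: a=1 ⇒ p=85292, q=5427
→ (85292, 5427).  Check: 85292²=7274725264, 247·5427²=7274725263, difference 1.

85292 5427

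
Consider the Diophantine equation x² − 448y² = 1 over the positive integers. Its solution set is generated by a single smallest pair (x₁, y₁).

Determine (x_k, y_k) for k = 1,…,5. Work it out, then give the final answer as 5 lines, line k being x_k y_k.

127 6
32257 1524
8193151 387090
2081028097 98319336
528572943487 24972724254

√448 = [21; 6,42, …], period ℓ=2 (even) → k=1
k=0  a_k=21  p_k/q_k = 21/1
k=1  a_k=6  p_k/q_k = 127/6
→ (127, 6).  Check: 127²=16129, 448·6²=16128, difference 1.
n=2: (127,6)∘(127,6) = (127·127+448·6·6, 127·6+6·127) = (32257,1524)
n=3: (32257,1524)∘(127,6) = (127·32257+448·6·1524, 127·1524+6·32257) = (8193151,387090)
n=4: (8193151,387090)∘(127,6) = (127·8193151+448·6·387090, 127·387090+6·8193151) = (2081028097,98319336)
n=5: (2081028097,98319336)∘(127,6) = (127·2081028097+448·6·98319336, 127·98319336+6·2081028097) = (528572943487,24972724254)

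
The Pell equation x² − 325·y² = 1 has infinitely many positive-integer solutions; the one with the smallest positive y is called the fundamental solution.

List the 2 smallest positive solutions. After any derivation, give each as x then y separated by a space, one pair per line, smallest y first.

649 36
842401 46728

d=325: √d = [18; 36] (ℓ=1, odd), read p_1/q_1
step 0: (18, 1)  from 18·(1,0) + (0,1)
step 1: (649, 36)  from 36·(18,1) + (1,0)
fundamental: x₁=649, y₁=36  (since 421201 − 325·1296 = 1)
(649+36√325)^2 = 842401 + 46728√325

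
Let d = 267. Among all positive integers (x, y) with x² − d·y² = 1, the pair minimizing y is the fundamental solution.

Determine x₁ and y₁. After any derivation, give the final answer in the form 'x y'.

d=267: √d = [16; 2,1,15,1,2,32] (ℓ=6, even), read p_5/q_5
step 0: (16, 1)  from 16·(1,0) + (0,1)
…
step 2: (49, 3)  from 1·(33,2) + (16,1)
step 3: (768, 47)  from 15·(49,3) + (33,2)
step 4: (817, 50)  from 1·(768,47) + (49,3)
step 5: (2402, 147)  from 2·(817,50) + (768,47)
(x₁, y₁) = (2402, 147);  2402² − 267·147² = 1 ✓

2402 147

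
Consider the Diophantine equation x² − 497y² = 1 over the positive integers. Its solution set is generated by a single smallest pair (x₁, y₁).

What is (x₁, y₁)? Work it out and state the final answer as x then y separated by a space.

[22; 3,2,2,5,6,5,2,2,3,44] for √497; ℓ=10 ⇒ convergent index 9
i=0: a=22 ⇒ p=22, q=1
i=1: a=3 ⇒ p=67, q=3
…
i=4: a=5 ⇒ p=2051, q=92
i=5: a=6 ⇒ p=12685, q=569
i=6: a=5 ⇒ p=65476, q=2937
i=7: a=2 ⇒ p=143637, q=6443
i=8: a=2 ⇒ p=352750, q=15823
i=9: a=3 ⇒ p=1201887, q=53912
→ (1201887, 53912).  Check: 1201887²=1444532360769, 497·53912²=1444532360768, difference 1.

1201887 53912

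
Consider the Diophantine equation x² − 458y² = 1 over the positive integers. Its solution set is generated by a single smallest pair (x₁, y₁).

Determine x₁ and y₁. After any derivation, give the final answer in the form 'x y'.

22899 1070

√458 → a₀=21, period (2,2,42); ℓ=3 odd so k=5
k=0  a_k=21  p_k/q_k = 21/1
…
k=2  a_k=2  p_k/q_k = 107/5
…
k=4  a_k=2  p_k/q_k = 9181/429
k=5  a_k=2  p_k/q_k = 22899/1070
fundamental: x₁=22899, y₁=1070  (since 524364201 − 458·1144900 = 1)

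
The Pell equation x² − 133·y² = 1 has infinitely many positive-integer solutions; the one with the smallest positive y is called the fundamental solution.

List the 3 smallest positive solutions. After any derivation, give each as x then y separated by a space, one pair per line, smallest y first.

2588599 224460
13401689565601 1162073863080
69383200415647777399 6016286479789825380

[11; 1,1,7,5,1,…,1,1,22] for √133; ℓ=16 ⇒ convergent index 15
step 0: (11, 1)  from 11·(1,0) + (0,1)
step 1: (12, 1)  from 1·(11,1) + (1,0)
step 2: (23, 2)  from 1·(12,1) + (11,1)
…
step 6: (1949, 169)  from 1·(1061,92) + (888,77)
…
step 14: (1378591, 119539)  from 1·(1210008,104921) + (168583,14618)
step 15: (2588599, 224460)  from 1·(1378591,119539) + (1210008,104921)
fundamental: x₁=2588599, y₁=224460  (since 6700844782801 − 133·50382291600 = 1)
n=2: (2588599,224460)∘(2588599,224460) = (2588599·2588599+133·224460·224460, 2588599·224460+224460·2588599) = (13401689565601,1162073863080)
n=3: (13401689565601,1162073863080)∘(2588599,224460) = (2588599·13401689565601+133·224460·1162073863080, 2588599·1162073863080+224460·13401689565601) = (69383200415647777399,6016286479789825380)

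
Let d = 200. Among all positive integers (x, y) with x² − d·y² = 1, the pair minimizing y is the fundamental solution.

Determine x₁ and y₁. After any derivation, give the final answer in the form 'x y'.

d=200: √d = [14; 7,28] (ℓ=2, even), read p_1/q_1
i=0: a=14 ⇒ p=14, q=1
i=1: a=7 ⇒ p=99, q=7
fundamental: x₁=99, y₁=7  (since 9801 − 200·49 = 1)

99 7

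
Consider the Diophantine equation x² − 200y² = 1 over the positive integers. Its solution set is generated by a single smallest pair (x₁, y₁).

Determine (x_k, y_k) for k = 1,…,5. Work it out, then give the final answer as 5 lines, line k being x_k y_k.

99 7
19601 1386
3880899 274421
768398401 54333972
152139002499 10757852035

[14; 7,28] for √200; ℓ=2 ⇒ convergent index 1
step 0: (14, 1)  from 14·(1,0) + (0,1)
step 1: (99, 7)  from 7·(14,1) + (1,0)
→ (99, 7).  Check: 99²=9801, 200·7²=9800, difference 1.
k=2:  x_2 = 99·99+200·7·7 = 19601,  y_2 = 99·7+7·99 = 1386
k=3:  x_3 = 99·19601+200·7·1386 = 3880899,  y_3 = 99·1386+7·19601 = 274421
k=4:  x_4 = 99·3880899+200·7·274421 = 768398401,  y_4 = 99·274421+7·3880899 = 54333972
k=5:  x_5 = 99·768398401+200·7·54333972 = 152139002499,  y_5 = 99·54333972+7·768398401 = 10757852035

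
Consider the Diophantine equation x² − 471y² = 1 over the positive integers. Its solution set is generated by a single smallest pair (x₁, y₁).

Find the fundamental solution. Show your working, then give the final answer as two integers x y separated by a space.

7838695 361188

d=471: √d = [21; 1,2,2,1,3,…,2,1,42] (ℓ=14, even), read p_13/q_13
i=0: a=21 ⇒ p=21, q=1
i=1: a=1 ⇒ p=22, q=1
i=2: a=2 ⇒ p=65, q=3
…
i=4: a=1 ⇒ p=217, q=10
…
i=6: a=4 ⇒ p=3429, q=158
…
i=9: a=3 ⇒ p=644804, q=29711
…
i=12: a=2 ⇒ p=5506953, q=253747
i=13: a=1 ⇒ p=7838695, q=361188
→ (7838695, 361188).  Check: 7838695²=61445139303025, 471·361188²=61445139303024, difference 1.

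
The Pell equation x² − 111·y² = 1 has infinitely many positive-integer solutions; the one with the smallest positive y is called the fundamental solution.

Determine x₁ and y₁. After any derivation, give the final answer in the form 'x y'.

295 28

d=111: √d = [10; 1,1,6,1,1,20] (ℓ=6, even), read p_5/q_5
step 0: (10, 1)  from 10·(1,0) + (0,1)
step 1: (11, 1)  from 1·(10,1) + (1,0)
step 2: (21, 2)  from 1·(11,1) + (10,1)
…
step 4: (158, 15)  from 1·(137,13) + (21,2)
step 5: (295, 28)  from 1·(158,15) + (137,13)
(x₁, y₁) = (295, 28);  295² − 111·28² = 1 ✓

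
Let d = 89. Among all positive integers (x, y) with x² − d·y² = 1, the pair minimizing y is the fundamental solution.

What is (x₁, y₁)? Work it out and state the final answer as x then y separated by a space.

500001 53000

d=89: √d = [9; 2,3,3,2,18] (ℓ=5, odd), read p_9/q_9
a_0=9:  p_0=9·1+0=9,  q_0=9·0+1=1
…
a_2=3:  p_2=3·19+9=66,  q_2=3·2+1=7
…
a_5=18:  p_5=18·500+217=9217,  q_5=18·53+23=977
…
a_7=3:  p_7=3·18934+9217=66019,  q_7=3·2007+977=6998
a_8=3:  p_8=3·66019+18934=216991,  q_8=3·6998+2007=23001
a_9=2:  p_9=2·216991+66019=500001,  q_9=2·23001+6998=53000
fundamental: x₁=500001, y₁=53000  (since 250001000001 − 89·2809000000 = 1)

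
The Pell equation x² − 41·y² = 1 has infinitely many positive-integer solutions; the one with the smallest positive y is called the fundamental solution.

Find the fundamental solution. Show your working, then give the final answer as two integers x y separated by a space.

√41 → a₀=6, period (2,2,12); ℓ=3 odd so k=5
step 0: (6, 1)  from 6·(1,0) + (0,1)
step 1: (13, 2)  from 2·(6,1) + (1,0)
step 2: (32, 5)  from 2·(13,2) + (6,1)
step 3: (397, 62)  from 12·(32,5) + (13,2)
step 4: (826, 129)  from 2·(397,62) + (32,5)
step 5: (2049, 320)  from 2·(826,129) + (397,62)
fundamental: x₁=2049, y₁=320  (since 4198401 − 41·102400 = 1)

2049 320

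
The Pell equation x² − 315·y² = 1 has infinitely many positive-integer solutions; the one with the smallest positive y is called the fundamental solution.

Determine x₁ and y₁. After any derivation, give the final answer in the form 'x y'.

71 4

√315 → a₀=17, period (1,2,1,34); ℓ=4 even so k=3
i=0: a=17 ⇒ p=17, q=1
i=1: a=1 ⇒ p=18, q=1
i=2: a=2 ⇒ p=53, q=3
i=3: a=1 ⇒ p=71, q=4
(x₁, y₁) = (71, 4);  71² − 315·4² = 1 ✓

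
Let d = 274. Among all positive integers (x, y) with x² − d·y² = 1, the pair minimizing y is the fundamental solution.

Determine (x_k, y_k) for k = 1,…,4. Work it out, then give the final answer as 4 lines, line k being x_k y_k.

3959299 239190
31352097142801 1894049455620
248264653730785753699 14998216231173381570
1965907990503261255572251201 118764845051735182903983240

[16; 1,1,4,4,1,1,32] for √274; ℓ=7 ⇒ convergent index 13
step 0: (16, 1)  from 16·(1,0) + (0,1)
step 1: (17, 1)  from 1·(16,1) + (1,0)
…
step 4: (629, 38)  from 4·(149,9) + (33,2)
step 5: (778, 47)  from 1·(629,38) + (149,9)
step 6: (1407, 85)  from 1·(778,47) + (629,38)
step 7: (45802, 2767)  from 32·(1407,85) + (778,47)
step 8: (47209, 2852)  from 1·(45802,2767) + (1407,85)
step 9: (93011, 5619)  from 1·(47209,2852) + (45802,2767)
…
step 11: (1770023, 106931)  from 4·(419253,25328) + (93011,5619)
step 12: (2189276, 132259)  from 1·(1770023,106931) + (419253,25328)
step 13: (3959299, 239190)  from 1·(2189276,132259) + (1770023,106931)
(x₁, y₁) = (3959299, 239190);  3959299² − 274·239190² = 1 ✓
(3959299+239190√274)^2 = 31352097142801 + 1894049455620√274
(3959299+239190√274)^3 = 248264653730785753699 + 14998216231173381570√274
(3959299+239190√274)^4 = 1965907990503261255572251201 + 118764845051735182903983240√274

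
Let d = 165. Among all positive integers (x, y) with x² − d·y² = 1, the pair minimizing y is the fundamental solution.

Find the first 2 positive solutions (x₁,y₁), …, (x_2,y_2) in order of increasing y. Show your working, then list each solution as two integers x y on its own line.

√165 = [12; 1,5,2,5,1,24, …], period ℓ=6 (even) → k=5
i=0: a=12 ⇒ p=12, q=1
…
i=3: a=2 ⇒ p=167, q=13
i=4: a=5 ⇒ p=912, q=71
i=5: a=1 ⇒ p=1079, q=84
fundamental: x₁=1079, y₁=84  (since 1164241 − 165·7056 = 1)
k=2:  x_2 = 1079·1079+165·84·84 = 2328481,  y_2 = 1079·84+84·1079 = 181272

1079 84
2328481 181272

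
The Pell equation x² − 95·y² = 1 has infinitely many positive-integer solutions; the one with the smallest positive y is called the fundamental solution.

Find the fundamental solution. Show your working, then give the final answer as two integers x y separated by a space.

39 4

√95 → a₀=9, period (1,2,1,18); ℓ=4 even so k=3
k=0  a_k=9  p_k/q_k = 9/1
k=1  a_k=1  p_k/q_k = 10/1
k=2  a_k=2  p_k/q_k = 29/3
k=3  a_k=1  p_k/q_k = 39/4
(x₁, y₁) = (39, 4);  39² − 95·4² = 1 ✓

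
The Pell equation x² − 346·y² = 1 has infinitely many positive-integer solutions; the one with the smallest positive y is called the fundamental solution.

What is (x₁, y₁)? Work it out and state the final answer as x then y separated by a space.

17299 930

√346 = [18; 1,1,1,1,36, …], period ℓ=5 (odd) → k=9
a_0=18:  p_0=18·1+0=18,  q_0=18·0+1=1
a_1=1:  p_1=1·18+1=19,  q_1=1·1+0=1
a_2=1:  p_2=1·19+18=37,  q_2=1·1+1=2
…
a_5=36:  p_5=36·93+56=3404,  q_5=36·5+3=183
…
a_7=1:  p_7=1·3497+3404=6901,  q_7=1·188+183=371
a_8=1:  p_8=1·6901+3497=10398,  q_8=1·371+188=559
a_9=1:  p_9=1·10398+6901=17299,  q_9=1·559+371=930
→ (17299, 930).  Check: 17299²=299255401, 346·930²=299255400, difference 1.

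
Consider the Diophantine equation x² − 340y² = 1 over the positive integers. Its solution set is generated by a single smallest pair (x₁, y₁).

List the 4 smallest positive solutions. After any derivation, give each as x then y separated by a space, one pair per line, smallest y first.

285769 15498
163327842721 8857695924
93348068572789129 5062509812995614
53351968415791425367681 2893416733491029538408

d=340: √d = [18; 2,3,1,1,1,…,3,2,36] (ℓ=14, even), read p_13/q_13
k=0  a_k=18  p_k/q_k = 18/1
k=1  a_k=2  p_k/q_k = 37/2
…
k=3  a_k=1  p_k/q_k = 166/9
k=4  a_k=1  p_k/q_k = 295/16
k=5  a_k=1  p_k/q_k = 461/25
k=6  a_k=1  p_k/q_k = 756/41
…
k=8  a_k=1  p_k/q_k = 7265/394
…
k=10  a_k=1  p_k/q_k = 21039/1141
k=11  a_k=1  p_k/q_k = 34813/1888
k=12  a_k=3  p_k/q_k = 125478/6805
k=13  a_k=2  p_k/q_k = 285769/15498
(x₁, y₁) = (285769, 15498);  285769² − 340·15498² = 1 ✓
k=2:  x_2 = 285769·285769+340·15498·15498 = 163327842721,  y_2 = 285769·15498+15498·285769 = 8857695924
k=3:  x_3 = 285769·163327842721+340·15498·8857695924 = 93348068572789129,  y_3 = 285769·8857695924+15498·163327842721 = 5062509812995614
k=4:  x_4 = 285769·93348068572789129+340·15498·5062509812995614 = 53351968415791425367681,  y_4 = 285769·5062509812995614+15498·93348068572789129 = 2893416733491029538408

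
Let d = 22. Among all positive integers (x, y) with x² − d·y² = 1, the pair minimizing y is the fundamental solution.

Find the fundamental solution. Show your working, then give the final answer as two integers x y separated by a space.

197 42

√22 → a₀=4, period (1,2,4,2,1,8); ℓ=6 even so k=5
step 0: (4, 1)  from 4·(1,0) + (0,1)
step 1: (5, 1)  from 1·(4,1) + (1,0)
…
step 4: (136, 29)  from 2·(61,13) + (14,3)
step 5: (197, 42)  from 1·(136,29) + (61,13)
fundamental: x₁=197, y₁=42  (since 38809 − 22·1764 = 1)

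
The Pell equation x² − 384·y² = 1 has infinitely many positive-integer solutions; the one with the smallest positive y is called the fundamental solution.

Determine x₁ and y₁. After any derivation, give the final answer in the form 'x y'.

d=384: √d = [19; 1,1,2,9,2,1,1,38] (ℓ=8, even), read p_7/q_7
step 0: (19, 1)  from 19·(1,0) + (0,1)
step 1: (20, 1)  from 1·(19,1) + (1,0)
step 2: (39, 2)  from 1·(20,1) + (19,1)
step 3: (98, 5)  from 2·(39,2) + (20,1)
step 4: (921, 47)  from 9·(98,5) + (39,2)
step 5: (1940, 99)  from 2·(921,47) + (98,5)
step 6: (2861, 146)  from 1·(1940,99) + (921,47)
step 7: (4801, 245)  from 1·(2861,146) + (1940,99)
(x₁, y₁) = (4801, 245);  4801² − 384·245² = 1 ✓

4801 245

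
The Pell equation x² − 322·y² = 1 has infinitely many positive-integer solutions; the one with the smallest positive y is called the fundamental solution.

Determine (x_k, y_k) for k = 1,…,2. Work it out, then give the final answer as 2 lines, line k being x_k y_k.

323 18
208657 11628

d=322: √d = [17; 1,16,1,34] (ℓ=4, even), read p_3/q_3
step 0: (17, 1)  from 17·(1,0) + (0,1)
step 1: (18, 1)  from 1·(17,1) + (1,0)
step 2: (305, 17)  from 16·(18,1) + (17,1)
step 3: (323, 18)  from 1·(305,17) + (18,1)
fundamental: x₁=323, y₁=18  (since 104329 − 322·324 = 1)
n=2: (323,18)∘(323,18) = (323·323+322·18·18, 323·18+18·323) = (208657,11628)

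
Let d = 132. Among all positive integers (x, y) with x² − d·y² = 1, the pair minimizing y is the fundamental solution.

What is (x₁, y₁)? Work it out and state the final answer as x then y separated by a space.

23 2

√132 = [11; 2,22, …], period ℓ=2 (even) → k=1
i=0: a=11 ⇒ p=11, q=1
i=1: a=2 ⇒ p=23, q=2
(x₁, y₁) = (23, 2);  23² − 132·2² = 1 ✓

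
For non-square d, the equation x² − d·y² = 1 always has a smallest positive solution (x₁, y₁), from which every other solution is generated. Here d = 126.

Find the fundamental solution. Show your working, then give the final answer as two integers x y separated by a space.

449 40

[11; 4,2,4,22] for √126; ℓ=4 ⇒ convergent index 3
k=0  a_k=11  p_k/q_k = 11/1
…
k=2  a_k=2  p_k/q_k = 101/9
k=3  a_k=4  p_k/q_k = 449/40
(x₁, y₁) = (449, 40);  449² − 126·40² = 1 ✓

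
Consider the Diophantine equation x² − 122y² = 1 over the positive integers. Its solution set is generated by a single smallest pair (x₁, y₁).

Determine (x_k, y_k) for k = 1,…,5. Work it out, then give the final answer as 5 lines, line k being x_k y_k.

√122 = [11; 22, …], period ℓ=1 (odd) → k=1
i=0: a=11 ⇒ p=11, q=1
i=1: a=22 ⇒ p=243, q=22
(x₁, y₁) = (243, 22);  243² − 122·22² = 1 ✓
k=2:  x_2 = 243·243+122·22·22 = 118097,  y_2 = 243·22+22·243 = 10692
k=3:  x_3 = 243·118097+122·22·10692 = 57394899,  y_3 = 243·10692+22·118097 = 5196290
k=4:  x_4 = 243·57394899+122·22·5196290 = 27893802817,  y_4 = 243·5196290+22·57394899 = 2525386248
k=5:  x_5 = 243·27893802817+122·22·2525386248 = 13556330774163,  y_5 = 243·2525386248+22·27893802817 = 1227332520238

243 22
118097 10692
57394899 5196290
27893802817 2525386248
13556330774163 1227332520238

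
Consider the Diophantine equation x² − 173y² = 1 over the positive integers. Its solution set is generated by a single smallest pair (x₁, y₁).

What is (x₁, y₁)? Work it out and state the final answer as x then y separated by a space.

[13; 6,1,1,6,26] for √173; ℓ=5 ⇒ convergent index 9
i=0: a=13 ⇒ p=13, q=1
…
i=5: a=26 ⇒ p=29239, q=2223
…
i=7: a=1 ⇒ p=205791, q=15646
i=8: a=1 ⇒ p=382343, q=29069
i=9: a=6 ⇒ p=2499849, q=190060
(x₁, y₁) = (2499849, 190060);  2499849² − 173·190060² = 1 ✓

2499849 190060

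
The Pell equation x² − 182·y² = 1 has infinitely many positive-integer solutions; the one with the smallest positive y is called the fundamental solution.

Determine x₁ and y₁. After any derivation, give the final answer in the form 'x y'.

d=182: √d = [13; 2,26] (ℓ=2, even), read p_1/q_1
k=0  a_k=13  p_k/q_k = 13/1
k=1  a_k=2  p_k/q_k = 27/2
(x₁, y₁) = (27, 2);  27² − 182·2² = 1 ✓

27 2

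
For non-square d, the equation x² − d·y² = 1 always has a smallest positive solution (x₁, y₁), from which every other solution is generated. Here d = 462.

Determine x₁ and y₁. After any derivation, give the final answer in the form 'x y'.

43 2

√462 = [21; 2,42, …], period ℓ=2 (even) → k=1
k=0  a_k=21  p_k/q_k = 21/1
k=1  a_k=2  p_k/q_k = 43/2
→ (43, 2).  Check: 43²=1849, 462·2²=1848, difference 1.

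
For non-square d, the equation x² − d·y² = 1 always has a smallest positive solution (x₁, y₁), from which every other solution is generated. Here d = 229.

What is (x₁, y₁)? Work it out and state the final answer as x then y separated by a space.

5848201 386460

[15; 7,1,1,7,30] for √229; ℓ=5 ⇒ convergent index 9
step 0: (15, 1)  from 15·(1,0) + (0,1)
step 1: (106, 7)  from 7·(15,1) + (1,0)
step 2: (121, 8)  from 1·(106,7) + (15,1)
step 3: (227, 15)  from 1·(121,8) + (106,7)
step 4: (1710, 113)  from 7·(227,15) + (121,8)
step 5: (51527, 3405)  from 30·(1710,113) + (227,15)
…
step 7: (413926, 27353)  from 1·(362399,23948) + (51527,3405)
step 8: (776325, 51301)  from 1·(413926,27353) + (362399,23948)
step 9: (5848201, 386460)  from 7·(776325,51301) + (413926,27353)
(x₁, y₁) = (5848201, 386460);  5848201² − 229·386460² = 1 ✓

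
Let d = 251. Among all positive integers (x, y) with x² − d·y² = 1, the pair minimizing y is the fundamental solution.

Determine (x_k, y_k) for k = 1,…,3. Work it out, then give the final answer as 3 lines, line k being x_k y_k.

3674890 231957
27009633024199 1704832919460
198514860608593651330 12530146894788486843

√251 = [15; 1,5,2,1,2,…,5,1,30, …], period ℓ=14 (even) → k=13
step 0: (15, 1)  from 15·(1,0) + (0,1)
step 1: (16, 1)  from 1·(15,1) + (1,0)
step 2: (95, 6)  from 5·(16,1) + (15,1)
step 3: (206, 13)  from 2·(95,6) + (16,1)
step 4: (301, 19)  from 1·(206,13) + (95,6)
…
step 6: (1917, 121)  from 2·(808,51) + (301,19)
step 7: (29563, 1866)  from 15·(1917,121) + (808,51)
step 8: (61043, 3853)  from 2·(29563,1866) + (1917,121)
step 9: (151649, 9572)  from 2·(61043,3853) + (29563,1866)
step 10: (212692, 13425)  from 1·(151649,9572) + (61043,3853)
step 11: (577033, 36422)  from 2·(212692,13425) + (151649,9572)
step 12: (3097857, 195535)  from 5·(577033,36422) + (212692,13425)
step 13: (3674890, 231957)  from 1·(3097857,195535) + (577033,36422)
→ (3674890, 231957).  Check: 3674890²=13504816512100, 251·231957²=13504816512099, difference 1.
k=2:  x_2 = 3674890·3674890+251·231957·231957 = 27009633024199,  y_2 = 3674890·231957+231957·3674890 = 1704832919460
k=3:  x_3 = 3674890·27009633024199+251·231957·1704832919460 = 198514860608593651330,  y_3 = 3674890·1704832919460+231957·27009633024199 = 12530146894788486843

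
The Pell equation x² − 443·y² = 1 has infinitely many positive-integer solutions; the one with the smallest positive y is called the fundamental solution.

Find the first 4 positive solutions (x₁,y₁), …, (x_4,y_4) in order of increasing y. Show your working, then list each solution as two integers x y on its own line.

√443 = [21; 21,42, …], period ℓ=2 (even) → k=1
k=0  a_k=21  p_k/q_k = 21/1
k=1  a_k=21  p_k/q_k = 442/21
(x₁, y₁) = (442, 21);  442² − 443·21² = 1 ✓
n=2: (442,21)∘(442,21) = (442·442+443·21·21, 442·21+21·442) = (390727,18564)
n=3: (390727,18564)∘(442,21) = (442·390727+443·21·18564, 442·18564+21·390727) = (345402226,16410555)
n=4: (345402226,16410555)∘(442,21) = (442·345402226+443·21·16410555, 442·16410555+21·345402226) = (305335177057,14506912056)

442 21
390727 18564
345402226 16410555
305335177057 14506912056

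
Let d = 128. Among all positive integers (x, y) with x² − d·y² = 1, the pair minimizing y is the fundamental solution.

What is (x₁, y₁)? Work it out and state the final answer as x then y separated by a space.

577 51

√128 = [11; 3,5,3,22, …], period ℓ=4 (even) → k=3
a_0=11:  p_0=11·1+0=11,  q_0=11·0+1=1
…
a_2=5:  p_2=5·34+11=181,  q_2=5·3+1=16
a_3=3:  p_3=3·181+34=577,  q_3=3·16+3=51
(x₁, y₁) = (577, 51);  577² − 128·51² = 1 ✓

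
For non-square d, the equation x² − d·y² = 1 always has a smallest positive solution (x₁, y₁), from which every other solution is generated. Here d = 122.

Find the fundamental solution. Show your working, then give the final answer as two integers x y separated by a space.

[11; 22] for √122; ℓ=1 ⇒ convergent index 1
i=0: a=11 ⇒ p=11, q=1
i=1: a=22 ⇒ p=243, q=22
fundamental: x₁=243, y₁=22  (since 59049 − 122·484 = 1)

243 22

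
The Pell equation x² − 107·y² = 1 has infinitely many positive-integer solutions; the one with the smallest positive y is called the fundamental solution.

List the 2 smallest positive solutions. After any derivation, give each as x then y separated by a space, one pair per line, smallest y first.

[10; 2,1,9,1,2,20] for √107; ℓ=6 ⇒ convergent index 5
k=0  a_k=10  p_k/q_k = 10/1
…
k=4  a_k=1  p_k/q_k = 331/32
k=5  a_k=2  p_k/q_k = 962/93
→ (962, 93).  Check: 962²=925444, 107·93²=925443, difference 1.
k=2:  x_2 = 962·962+107·93·93 = 1850887,  y_2 = 962·93+93·962 = 178932

962 93
1850887 178932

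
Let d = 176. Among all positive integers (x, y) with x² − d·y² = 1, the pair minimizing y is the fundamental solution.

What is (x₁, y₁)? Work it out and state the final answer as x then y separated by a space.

199 15

[13; 3,1,3,26] for √176; ℓ=4 ⇒ convergent index 3
k=0  a_k=13  p_k/q_k = 13/1
k=1  a_k=3  p_k/q_k = 40/3
k=2  a_k=1  p_k/q_k = 53/4
k=3  a_k=3  p_k/q_k = 199/15
→ (199, 15).  Check: 199²=39601, 176·15²=39600, difference 1.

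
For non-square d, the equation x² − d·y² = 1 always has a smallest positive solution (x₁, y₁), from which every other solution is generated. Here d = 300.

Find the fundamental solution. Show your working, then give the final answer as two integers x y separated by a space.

[17; 3,8,3,34] for √300; ℓ=4 ⇒ convergent index 3
i=0: a=17 ⇒ p=17, q=1
i=1: a=3 ⇒ p=52, q=3
i=2: a=8 ⇒ p=433, q=25
i=3: a=3 ⇒ p=1351, q=78
fundamental: x₁=1351, y₁=78  (since 1825201 − 300·6084 = 1)

1351 78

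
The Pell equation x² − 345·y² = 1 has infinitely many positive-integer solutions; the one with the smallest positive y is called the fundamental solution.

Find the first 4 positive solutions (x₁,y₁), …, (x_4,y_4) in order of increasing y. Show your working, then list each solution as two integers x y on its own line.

√345 = [18; 1,1,2,1,6,1,2,1,1,36, …], period ℓ=10 (even) → k=9
a_0=18:  p_0=18·1+0=18,  q_0=18·0+1=1
a_1=1:  p_1=1·18+1=19,  q_1=1·1+0=1
…
a_4=1:  p_4=1·93+37=130,  q_4=1·5+2=7
…
a_6=1:  p_6=1·873+130=1003,  q_6=1·47+7=54
a_7=2:  p_7=2·1003+873=2879,  q_7=2·54+47=155
a_8=1:  p_8=1·2879+1003=3882,  q_8=1·155+54=209
a_9=1:  p_9=1·3882+2879=6761,  q_9=1·209+155=364
fundamental: x₁=6761, y₁=364  (since 45711121 − 345·132496 = 1)
(x_2, y_2) = (6761·6761 + 345·364·364, 6761·364 + 364·6761) = (91422241, 4922008)
(x_3, y_3) = (6761·91422241 + 345·364·4922008, 6761·4922008 + 364·91422241) = (1236211536041, 66555391812)
(x_4, y_4) = (6761·1236211536041 + 345·364·66555391812, 6761·66555391812 + 364·1236211536041) = (16716052298924161, 899962003159856)

6761 364
91422241 4922008
1236211536041 66555391812
16716052298924161 899962003159856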